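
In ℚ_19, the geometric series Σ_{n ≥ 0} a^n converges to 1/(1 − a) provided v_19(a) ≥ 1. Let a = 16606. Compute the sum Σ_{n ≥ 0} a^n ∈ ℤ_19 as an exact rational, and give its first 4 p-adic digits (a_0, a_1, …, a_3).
Σ a^n = 1/(1 − a) = -1/16605;  first 4 digits = (1, 0, 8, 2)

v_19(a) = 2 ≥ 1, so the series converges in ℤ_19 to 1/(1 − a) = 1/(1 − 16606) = -1/16605. Expand this rational in ℤ_19: compute digits iteratively via d_i = x_i mod 19, x_{i+1} = (x_i − d_i)/19. The first 4 digits are (1, 0, 8, 2).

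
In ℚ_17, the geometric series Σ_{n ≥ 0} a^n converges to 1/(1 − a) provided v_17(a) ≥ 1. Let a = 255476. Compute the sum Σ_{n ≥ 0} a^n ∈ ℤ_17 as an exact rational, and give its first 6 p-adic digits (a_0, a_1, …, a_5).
Σ a^n = 1/(1 − a) = -1/255475;  first 6 digits = (1, 0, 0, 1, 3, 0)

v_17(a) = 3 ≥ 1, so the series converges in ℤ_17 to 1/(1 − a) = 1/(1 − 255476) = -1/255475. Expand this rational in ℤ_17: compute digits iteratively via d_i = x_i mod 17, x_{i+1} = (x_i − d_i)/17. The first 6 digits are (1, 0, 0, 1, 3, 0).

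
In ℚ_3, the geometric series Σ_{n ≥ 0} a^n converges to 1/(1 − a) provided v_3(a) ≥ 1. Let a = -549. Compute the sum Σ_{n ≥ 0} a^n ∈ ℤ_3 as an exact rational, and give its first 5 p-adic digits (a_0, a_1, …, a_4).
Σ a^n = 1/(1 − a) = 1/550;  first 5 digits = (1, 0, 2, 0, 0)

v_3(a) = 2 ≥ 1, so the series converges in ℤ_3 to 1/(1 − a) = 1/(1 − (-549)) = 1/550. Expand this rational in ℤ_3: compute digits iteratively via d_i = x_i mod 3, x_{i+1} = (x_i − d_i)/3. The first 5 digits are (1, 0, 2, 0, 0).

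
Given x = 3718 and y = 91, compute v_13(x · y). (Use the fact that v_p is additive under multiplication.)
v_13(338338) = 3

v_p(x) = 2 (factor: 3718 = 13^2 · 22); v_p(y) = 1 (factor: 91 = 13^1 · 7). Additivity: v_p(xy) = v_p(x) + v_p(y) = 2 + 1 = 3. (Direct check: xy = 338338 = 13^3 · (154).)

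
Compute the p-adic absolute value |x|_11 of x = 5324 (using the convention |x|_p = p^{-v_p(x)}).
|5324|_11 = 1/1331

Step 1 — compute v_11(x) by factoring powers of 11 out of the numerator and denominator: v_11(5324) = 3. Step 2 — apply |x|_p = p^{-v_p(x)} = 11^{-3} = 1/1331.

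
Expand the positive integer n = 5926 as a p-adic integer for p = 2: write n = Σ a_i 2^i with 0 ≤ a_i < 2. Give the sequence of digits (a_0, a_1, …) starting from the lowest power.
(a_0, a_1, …) = (0, 1, 1, 0, 0, 1, 0, 0, 1, 1, 1, 0, 1)

Repeated division by 2 gives the digits low-to-high: 5926 = 1·2^1 + 1·2^2 + 1·2^5 + 1·2^8 + 1·2^9 + 1·2^10 + 1·2^12. Digit sequence: (0, 1, 1, 0, 0, 1, 0, 0, 1, 1, 1, 0, 1).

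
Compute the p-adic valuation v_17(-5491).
v_17(-5491) = 2

v_17(n) is the largest exponent k such that 17^k divides n. Factor out: -5491 = -17^2 · 19. (Sign doesn't affect v_p.) So v_17(-5491) = 2.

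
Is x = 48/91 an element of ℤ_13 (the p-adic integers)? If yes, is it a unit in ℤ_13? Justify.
x ∉ ℤ_13 (v_13(x) = -1 < 0)

ℤ_13 = {x ∈ ℚ_13 : v_13(x) ≥ 0} and ℤ_13^× = {x ∈ ℤ_13 : v_13(x) = 0}. Here v_13(48/91) = v_13(num) − v_13(den) = -1; compare against these criteria.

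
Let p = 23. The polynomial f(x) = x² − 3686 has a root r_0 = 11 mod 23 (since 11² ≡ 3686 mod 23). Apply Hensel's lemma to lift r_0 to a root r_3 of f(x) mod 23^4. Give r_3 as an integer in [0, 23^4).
r_3 = 237670 (mod 279841)

Hensel's recurrence: r_{i+1} = r_i − f(r_i)·(f′(r_i))^{-1} mod 23^{i+2}, with f′(x) = 2x. Iterate:
  r_0 = 11 (mod 23)
  r_1 = 149 (mod 529)
  r_2 = 6497 (mod 12167)
  r_3 = 237670 (mod 279841)
Final: r_3 = 237670, and one checks f(r_3) ≡ 0 mod 23^4.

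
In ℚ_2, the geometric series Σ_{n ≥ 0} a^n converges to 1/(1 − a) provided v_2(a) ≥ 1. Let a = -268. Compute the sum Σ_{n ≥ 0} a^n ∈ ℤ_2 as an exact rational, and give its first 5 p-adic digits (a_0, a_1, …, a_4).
Σ a^n = 1/(1 − a) = 1/269;  first 5 digits = (1, 0, 1, 0, 0)

v_2(a) = 2 ≥ 1, so the series converges in ℤ_2 to 1/(1 − a) = 1/(1 − (-268)) = 1/269. Expand this rational in ℤ_2: compute digits iteratively via d_i = x_i mod 2, x_{i+1} = (x_i − d_i)/2. The first 5 digits are (1, 0, 1, 0, 0).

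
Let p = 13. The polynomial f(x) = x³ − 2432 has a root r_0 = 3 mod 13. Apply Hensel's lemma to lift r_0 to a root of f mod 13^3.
r_2 = 887 (mod 2197)

Hensel: r_{i+1} = r_i − f(r_i)/f′(r_i) mod 13^{i+2}, where f′(x) = 3x². Iterate:
  r_0 = 3 (mod 13)
  r_1 = 42 (mod 169)
  r_2 = 887 (mod 2197)
Final: r = 887 with f(r) ≡ 0 mod 13^3.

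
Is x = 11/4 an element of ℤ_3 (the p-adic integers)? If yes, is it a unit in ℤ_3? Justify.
x ∈ ℤ_3^× (unit); v_3(x) = 0

ℤ_3 = {x ∈ ℚ_3 : v_3(x) ≥ 0} and ℤ_3^× = {x ∈ ℤ_3 : v_3(x) = 0}. Here v_3(11/4) = v_3(num) − v_3(den) = 0; compare against these criteria.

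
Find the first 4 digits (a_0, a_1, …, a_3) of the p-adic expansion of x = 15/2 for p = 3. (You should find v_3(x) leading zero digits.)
(a_0, …, a_3) = (0, 1, 2, 1)

v_3(15/2) = 1, so a_0 = ... = a_0 = 0. Factor out: x = 3^1 · u with u = 5/2 a unit in ℤ_3. Expand u iteratively via a_{v+i} = u_i mod 3, u_{i+1} = (u_i − a_{v+i})/3:
  u_0 = 5/2;  a_1 = 1;  u_1 = (u_0 − 1)/3 = 1/2
  u_1 = 1/2;  a_2 = 2;  u_2 = (u_1 − 2)/3 = -1/2
  u_2 = -1/2;  a_3 = 1;  u_3 = (u_2 − 1)/3 = -1/2
Digits: (0, 1, 2, 1).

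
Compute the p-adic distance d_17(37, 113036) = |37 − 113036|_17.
d_17(37, 113036) = 1/4913

Step 1 — x − y = 37 − 113036 = -112999. Step 2 — v_17(-112999) = 3 (factor: -112999 = −(17^3 · 23); the sign does not affect v_p). Step 3 — |x − y|_17 = 17^{-3} = 1/4913.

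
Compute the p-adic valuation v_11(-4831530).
v_11(-4831530) = 5

v_11(n) is the largest exponent k such that 11^k divides n. Factor out: -4831530 = -11^5 · 30. (Sign doesn't affect v_p.) So v_11(-4831530) = 5.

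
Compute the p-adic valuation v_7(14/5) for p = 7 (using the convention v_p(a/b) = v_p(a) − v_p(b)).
v_7(14/5) = 1

Factor powers of 7 from the numerator and denominator of the reduced fraction: 14 = 7^1 · 2 and 5 = 7^0 · 5. Apply v_p(a/b) = v_p(a) − v_p(b): v_7(14/5) = 1 − 0 = 1.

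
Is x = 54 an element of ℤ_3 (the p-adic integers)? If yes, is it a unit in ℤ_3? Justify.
x ∈ ℤ_3 but not a unit; v_3(x) = 3 > 0

ℤ_3 = {x ∈ ℚ_3 : v_3(x) ≥ 0} and ℤ_3^× = {x ∈ ℤ_3 : v_3(x) = 0}. Here v_3(54) = v_3(num) − v_3(den) = 3; compare against these criteria.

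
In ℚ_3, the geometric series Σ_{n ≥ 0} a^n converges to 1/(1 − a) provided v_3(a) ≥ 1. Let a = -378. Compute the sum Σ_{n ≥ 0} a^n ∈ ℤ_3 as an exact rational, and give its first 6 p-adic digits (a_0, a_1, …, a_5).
Σ a^n = 1/(1 − a) = 1/379;  first 6 digits = (1, 0, 0, 1, 1, 1)

v_3(a) = 3 ≥ 1, so the series converges in ℤ_3 to 1/(1 − a) = 1/(1 − (-378)) = 1/379. Expand this rational in ℤ_3: compute digits iteratively via d_i = x_i mod 3, x_{i+1} = (x_i − d_i)/3. The first 6 digits are (1, 0, 0, 1, 1, 1).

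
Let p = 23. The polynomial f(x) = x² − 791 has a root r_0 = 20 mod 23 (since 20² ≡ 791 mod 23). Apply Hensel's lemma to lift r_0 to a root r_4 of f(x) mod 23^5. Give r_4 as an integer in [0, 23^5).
r_4 = 3982884 (mod 6436343)

Hensel's recurrence: r_{i+1} = r_i − f(r_i)·(f′(r_i))^{-1} mod 23^{i+2}, with f′(x) = 2x. Iterate:
  r_0 = 20 (mod 23)
  r_1 = 43 (mod 529)
  r_2 = 4275 (mod 12167)
  r_3 = 65110 (mod 279841)
  r_4 = 3982884 (mod 6436343)
Final: r_4 = 3982884, and one checks f(r_4) ≡ 0 mod 23^5.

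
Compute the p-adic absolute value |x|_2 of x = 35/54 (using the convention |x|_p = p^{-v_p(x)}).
|35/54|_2 = 2

Step 1 — compute v_2(x) by factoring powers of 2 out of the numerator and denominator: v_2(35/54) = -1. Step 2 — apply |x|_p = p^{-v_p(x)} = 2^{1} = 2.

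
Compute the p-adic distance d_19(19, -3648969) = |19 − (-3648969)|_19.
d_19(19, -3648969) = 1/130321

Step 1 — x − y = 19 − (-3648969) = 3648988. Step 2 — v_19(3648988) = 4 (factor: 3648988 = (19^4 · 28); the sign does not affect v_p). Step 3 — |x − y|_19 = 19^{-4} = 1/130321.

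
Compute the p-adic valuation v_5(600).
v_5(600) = 2

v_5(n) is the largest exponent k such that 5^k divides n. Factor out: 600 = 5^2 · 24. (Sign doesn't affect v_p.) So v_5(600) = 2.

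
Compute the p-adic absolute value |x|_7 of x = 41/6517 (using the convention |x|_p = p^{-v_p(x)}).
|41/6517|_7 = 343

Step 1 — compute v_7(x) by factoring powers of 7 out of the numerator and denominator: v_7(41/6517) = -3. Step 2 — apply |x|_p = p^{-v_p(x)} = 7^{3} = 343.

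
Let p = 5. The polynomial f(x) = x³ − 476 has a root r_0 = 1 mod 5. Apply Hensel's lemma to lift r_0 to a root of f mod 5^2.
r_1 = 1 (mod 25)

Hensel: r_{i+1} = r_i − f(r_i)/f′(r_i) mod 5^{i+2}, where f′(x) = 3x². Iterate:
  r_0 = 1 (mod 5)
  r_1 = 1 (mod 25)
Final: r = 1 with f(r) ≡ 0 mod 5^2.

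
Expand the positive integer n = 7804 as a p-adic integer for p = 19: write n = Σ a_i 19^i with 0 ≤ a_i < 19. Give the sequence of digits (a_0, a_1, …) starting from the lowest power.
(a_0, a_1, …) = (14, 11, 2, 1)

Repeated division by 19 gives the digits low-to-high: 7804 = 14 + 11·19^1 + 2·19^2 + 1·19^3. Digit sequence: (14, 11, 2, 1).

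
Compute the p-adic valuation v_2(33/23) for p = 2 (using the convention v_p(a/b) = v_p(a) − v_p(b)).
v_2(33/23) = 0

Factor powers of 2 from the numerator and denominator of the reduced fraction: 33 = 2^0 · 33 and 23 = 2^0 · 23. Apply v_p(a/b) = v_p(a) − v_p(b): v_2(33/23) = 0 − 0 = 0.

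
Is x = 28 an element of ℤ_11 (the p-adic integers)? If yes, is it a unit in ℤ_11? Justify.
x ∈ ℤ_11^× (unit); v_11(x) = 0

ℤ_11 = {x ∈ ℚ_11 : v_11(x) ≥ 0} and ℤ_11^× = {x ∈ ℤ_11 : v_11(x) = 0}. Here v_11(28) = v_11(num) − v_11(den) = 0; compare against these criteria.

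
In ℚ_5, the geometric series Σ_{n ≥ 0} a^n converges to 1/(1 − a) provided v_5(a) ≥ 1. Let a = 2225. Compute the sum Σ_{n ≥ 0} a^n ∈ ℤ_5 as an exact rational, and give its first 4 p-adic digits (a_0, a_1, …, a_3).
Σ a^n = 1/(1 − a) = -1/2224;  first 4 digits = (1, 0, 4, 2)

v_5(a) = 2 ≥ 1, so the series converges in ℤ_5 to 1/(1 − a) = 1/(1 − 2225) = -1/2224. Expand this rational in ℤ_5: compute digits iteratively via d_i = x_i mod 5, x_{i+1} = (x_i − d_i)/5. The first 4 digits are (1, 0, 4, 2).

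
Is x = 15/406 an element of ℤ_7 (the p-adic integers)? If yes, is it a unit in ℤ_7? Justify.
x ∉ ℤ_7 (v_7(x) = -1 < 0)

ℤ_7 = {x ∈ ℚ_7 : v_7(x) ≥ 0} and ℤ_7^× = {x ∈ ℤ_7 : v_7(x) = 0}. Here v_7(15/406) = v_7(num) − v_7(den) = -1; compare against these criteria.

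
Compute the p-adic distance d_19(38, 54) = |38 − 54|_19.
d_19(38, 54) = 1

Step 1 — x − y = 38 − 54 = -16. Step 2 — v_19(-16) = 0 (factor: -16 = −(19^0 · 16); the sign does not affect v_p). Step 3 — |x − y|_19 = 19^{0} = 1.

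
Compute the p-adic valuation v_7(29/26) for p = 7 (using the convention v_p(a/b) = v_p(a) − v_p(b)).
v_7(29/26) = 0

Factor powers of 7 from the numerator and denominator of the reduced fraction: 29 = 7^0 · 29 and 26 = 7^0 · 26. Apply v_p(a/b) = v_p(a) − v_p(b): v_7(29/26) = 0 − 0 = 0.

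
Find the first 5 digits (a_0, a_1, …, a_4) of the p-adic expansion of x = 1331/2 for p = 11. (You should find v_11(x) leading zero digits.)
(a_0, …, a_4) = (0, 0, 0, 6, 5)

v_11(1331/2) = 3, so a_0 = ... = a_2 = 0. Factor out: x = 11^3 · u with u = 1/2 a unit in ℤ_11. Expand u iteratively via a_{v+i} = u_i mod 11, u_{i+1} = (u_i − a_{v+i})/11:
  u_0 = 1/2;  a_3 = 6;  u_1 = (u_0 − 6)/11 = -1/2
  u_1 = -1/2;  a_4 = 5;  u_2 = (u_1 − 5)/11 = -1/2
Digits: (0, 0, 0, 6, 5).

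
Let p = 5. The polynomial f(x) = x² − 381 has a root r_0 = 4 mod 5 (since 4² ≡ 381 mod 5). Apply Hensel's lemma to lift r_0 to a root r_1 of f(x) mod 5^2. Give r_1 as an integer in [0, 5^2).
r_1 = 9 (mod 25)

Hensel's recurrence: r_{i+1} = r_i − f(r_i)·(f′(r_i))^{-1} mod 5^{i+2}, with f′(x) = 2x. Iterate:
  r_0 = 4 (mod 5)
  r_1 = 9 (mod 25)
Final: r_1 = 9, and one checks f(r_1) ≡ 0 mod 5^2.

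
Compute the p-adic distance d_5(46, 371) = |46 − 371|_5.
d_5(46, 371) = 1/25

Step 1 — x − y = 46 − 371 = -325. Step 2 — v_5(-325) = 2 (factor: -325 = −(5^2 · 13); the sign does not affect v_p). Step 3 — |x − y|_5 = 5^{-2} = 1/25.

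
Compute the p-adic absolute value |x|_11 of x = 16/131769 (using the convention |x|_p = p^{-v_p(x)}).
|16/131769|_11 = 14641

Step 1 — compute v_11(x) by factoring powers of 11 out of the numerator and denominator: v_11(16/131769) = -4. Step 2 — apply |x|_p = p^{-v_p(x)} = 11^{4} = 14641.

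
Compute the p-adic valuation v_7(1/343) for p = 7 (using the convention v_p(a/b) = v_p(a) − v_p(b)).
v_7(1/343) = -3

Factor powers of 7 from the numerator and denominator of the reduced fraction: 1 = 7^0 · 1 and 343 = 7^3 · 1. Apply v_p(a/b) = v_p(a) − v_p(b): v_7(1/343) = 0 − 3 = -3.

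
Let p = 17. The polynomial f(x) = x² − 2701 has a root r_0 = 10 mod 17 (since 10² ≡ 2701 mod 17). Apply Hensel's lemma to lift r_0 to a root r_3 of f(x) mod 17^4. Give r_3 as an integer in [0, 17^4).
r_3 = 79485 (mod 83521)

Hensel's recurrence: r_{i+1} = r_i − f(r_i)·(f′(r_i))^{-1} mod 17^{i+2}, with f′(x) = 2x. Iterate:
  r_0 = 10 (mod 17)
  r_1 = 10 (mod 289)
  r_2 = 877 (mod 4913)
  r_3 = 79485 (mod 83521)
Final: r_3 = 79485, and one checks f(r_3) ≡ 0 mod 17^4.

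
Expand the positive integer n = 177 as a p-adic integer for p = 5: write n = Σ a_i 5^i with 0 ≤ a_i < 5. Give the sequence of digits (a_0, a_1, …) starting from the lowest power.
(a_0, a_1, …) = (2, 0, 2, 1)

Repeated division by 5 gives the digits low-to-high: 177 = 2 + 2·5^2 + 1·5^3. Digit sequence: (2, 0, 2, 1).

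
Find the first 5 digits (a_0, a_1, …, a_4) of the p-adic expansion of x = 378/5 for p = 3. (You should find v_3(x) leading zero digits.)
(a_0, …, a_4) = (0, 0, 0, 1, 0)

v_3(378/5) = 3, so a_0 = ... = a_2 = 0. Factor out: x = 3^3 · u with u = 14/5 a unit in ℤ_3. Expand u iteratively via a_{v+i} = u_i mod 3, u_{i+1} = (u_i − a_{v+i})/3:
  u_0 = 14/5;  a_3 = 1;  u_1 = (u_0 − 1)/3 = 3/5
  u_1 = 3/5;  a_4 = 0;  u_2 = (u_1 − 0)/3 = 1/5
Digits: (0, 0, 0, 1, 0).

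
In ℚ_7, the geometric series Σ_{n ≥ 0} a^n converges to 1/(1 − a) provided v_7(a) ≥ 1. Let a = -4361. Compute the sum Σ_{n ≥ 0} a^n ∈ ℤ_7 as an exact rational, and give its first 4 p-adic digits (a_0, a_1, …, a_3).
Σ a^n = 1/(1 − a) = 1/4362;  first 4 digits = (1, 0, 2, 1)

v_7(a) = 2 ≥ 1, so the series converges in ℤ_7 to 1/(1 − a) = 1/(1 − (-4361)) = 1/4362. Expand this rational in ℤ_7: compute digits iteratively via d_i = x_i mod 7, x_{i+1} = (x_i − d_i)/7. The first 4 digits are (1, 0, 2, 1).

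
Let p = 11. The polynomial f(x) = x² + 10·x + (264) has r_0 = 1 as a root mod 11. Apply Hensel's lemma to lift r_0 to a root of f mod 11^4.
r_3 = 4324 (mod 14641)

Hensel: r_{i+1} = r_i − f(r_i)·(f′(r_i))^{-1} mod 11^{i+2}, f′(x) = 2x + 10. Iterate:
  r_0 = 1 (mod 11)
  r_1 = 89 (mod 121)
  r_2 = 331 (mod 1331)
  r_3 = 4324 (mod 14641)
Final: r = 4324 satisfies f(r) ≡ 0 mod 11^4.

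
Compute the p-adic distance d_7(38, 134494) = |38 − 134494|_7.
d_7(38, 134494) = 1/16807

Step 1 — x − y = 38 − 134494 = -134456. Step 2 — v_7(-134456) = 5 (factor: -134456 = −(7^5 · 8); the sign does not affect v_p). Step 3 — |x − y|_7 = 7^{-5} = 1/16807.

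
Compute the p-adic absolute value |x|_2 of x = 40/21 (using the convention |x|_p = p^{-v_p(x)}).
|40/21|_2 = 1/8

Step 1 — compute v_2(x) by factoring powers of 2 out of the numerator and denominator: v_2(40/21) = 3. Step 2 — apply |x|_p = p^{-v_p(x)} = 2^{-3} = 1/8.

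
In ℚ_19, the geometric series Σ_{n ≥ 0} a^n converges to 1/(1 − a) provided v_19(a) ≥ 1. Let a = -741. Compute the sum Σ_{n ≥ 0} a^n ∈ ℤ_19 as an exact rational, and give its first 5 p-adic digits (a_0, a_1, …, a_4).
Σ a^n = 1/(1 − a) = 1/742;  first 5 digits = (1, 18, 17, 2, 18)

v_19(a) = 1 ≥ 1, so the series converges in ℤ_19 to 1/(1 − a) = 1/(1 − (-741)) = 1/742. Expand this rational in ℤ_19: compute digits iteratively via d_i = x_i mod 19, x_{i+1} = (x_i − d_i)/19. The first 5 digits are (1, 18, 17, 2, 18).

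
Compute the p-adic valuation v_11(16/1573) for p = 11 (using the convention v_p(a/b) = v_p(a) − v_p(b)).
v_11(16/1573) = -2

Factor powers of 11 from the numerator and denominator of the reduced fraction: 16 = 11^0 · 16 and 1573 = 11^2 · 13. Apply v_p(a/b) = v_p(a) − v_p(b): v_11(16/1573) = 0 − 2 = -2.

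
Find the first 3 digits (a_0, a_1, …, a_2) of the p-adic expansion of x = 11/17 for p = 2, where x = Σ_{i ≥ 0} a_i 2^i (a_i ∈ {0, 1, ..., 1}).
(a_0, …, a_2) = (1, 1, 0)

v_2(11/17) = 0 (numerator and denominator both coprime to 2), so x ∈ ℤ_2^×. Compute digits iteratively via a_i = x_i mod 2, x_{i+1} = (x_i − a_i)/2, with x_0 = x:
  x_0 = 11/17;  a_0 = 1;  x_1 = (x_0 − 1)/2 = -3/17
  x_1 = -3/17;  a_1 = 1;  x_2 = (x_1 − 1)/2 = -10/17
  x_2 = -10/17;  a_2 = 0;  x_3 = (x_2 − 0)/2 = -5/17
Digits: (1, 1, 0).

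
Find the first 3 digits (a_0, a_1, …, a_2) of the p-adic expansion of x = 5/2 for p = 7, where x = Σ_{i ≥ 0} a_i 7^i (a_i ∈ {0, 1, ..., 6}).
(a_0, …, a_2) = (6, 3, 3)

v_7(5/2) = 0 (numerator and denominator both coprime to 7), so x ∈ ℤ_7^×. Compute digits iteratively via a_i = x_i mod 7, x_{i+1} = (x_i − a_i)/7, with x_0 = x:
  x_0 = 5/2;  a_0 = 6;  x_1 = (x_0 − 6)/7 = -1/2
  x_1 = -1/2;  a_1 = 3;  x_2 = (x_1 − 3)/7 = -1/2
  x_2 = -1/2;  a_2 = 3;  x_3 = (x_2 − 3)/7 = -1/2
Digits: (6, 3, 3).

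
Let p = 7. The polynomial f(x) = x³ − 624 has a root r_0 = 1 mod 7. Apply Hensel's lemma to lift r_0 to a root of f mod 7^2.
r_1 = 29 (mod 49)

Hensel: r_{i+1} = r_i − f(r_i)/f′(r_i) mod 7^{i+2}, where f′(x) = 3x². Iterate:
  r_0 = 1 (mod 7)
  r_1 = 29 (mod 49)
Final: r = 29 with f(r) ≡ 0 mod 7^2.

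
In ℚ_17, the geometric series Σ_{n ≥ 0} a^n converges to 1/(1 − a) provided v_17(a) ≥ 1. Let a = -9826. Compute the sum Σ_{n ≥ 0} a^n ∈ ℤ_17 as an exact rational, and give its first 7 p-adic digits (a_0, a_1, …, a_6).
Σ a^n = 1/(1 − a) = 1/9827;  first 7 digits = (1, 0, 0, 15, 16, 16, 3)

v_17(a) = 3 ≥ 1, so the series converges in ℤ_17 to 1/(1 − a) = 1/(1 − (-9826)) = 1/9827. Expand this rational in ℤ_17: compute digits iteratively via d_i = x_i mod 17, x_{i+1} = (x_i − d_i)/17. The first 7 digits are (1, 0, 0, 15, 16, 16, 3).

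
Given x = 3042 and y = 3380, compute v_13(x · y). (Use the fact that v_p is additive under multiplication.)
v_13(10281960) = 4

v_p(x) = 2 (factor: 3042 = 13^2 · 18); v_p(y) = 2 (factor: 3380 = 13^2 · 20). Additivity: v_p(xy) = v_p(x) + v_p(y) = 2 + 2 = 4. (Direct check: xy = 10281960 = 13^4 · (360).)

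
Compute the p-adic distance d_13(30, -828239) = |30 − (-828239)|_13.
d_13(30, -828239) = 1/28561

Step 1 — x − y = 30 − (-828239) = 828269. Step 2 — v_13(828269) = 4 (factor: 828269 = (13^4 · 29); the sign does not affect v_p). Step 3 — |x − y|_13 = 13^{-4} = 1/28561.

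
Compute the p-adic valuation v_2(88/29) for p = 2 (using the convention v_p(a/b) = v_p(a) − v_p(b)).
v_2(88/29) = 3

Factor powers of 2 from the numerator and denominator of the reduced fraction: 88 = 2^3 · 11 and 29 = 2^0 · 29. Apply v_p(a/b) = v_p(a) − v_p(b): v_2(88/29) = 3 − 0 = 3.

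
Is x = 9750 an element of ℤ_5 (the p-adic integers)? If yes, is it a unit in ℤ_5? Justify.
x ∈ ℤ_5 but not a unit; v_5(x) = 3 > 0

ℤ_5 = {x ∈ ℚ_5 : v_5(x) ≥ 0} and ℤ_5^× = {x ∈ ℤ_5 : v_5(x) = 0}. Here v_5(9750) = v_5(num) − v_5(den) = 3; compare against these criteria.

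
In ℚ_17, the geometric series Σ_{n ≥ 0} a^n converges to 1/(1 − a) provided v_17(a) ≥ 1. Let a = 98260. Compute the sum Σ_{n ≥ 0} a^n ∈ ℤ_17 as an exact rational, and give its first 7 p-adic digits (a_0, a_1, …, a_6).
Σ a^n = 1/(1 − a) = -1/98259;  first 7 digits = (1, 0, 0, 3, 1, 0, 9)

v_17(a) = 3 ≥ 1, so the series converges in ℤ_17 to 1/(1 − a) = 1/(1 − 98260) = -1/98259. Expand this rational in ℤ_17: compute digits iteratively via d_i = x_i mod 17, x_{i+1} = (x_i − d_i)/17. The first 7 digits are (1, 0, 0, 3, 1, 0, 9).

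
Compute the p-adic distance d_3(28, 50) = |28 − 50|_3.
d_3(28, 50) = 1

Step 1 — x − y = 28 − 50 = -22. Step 2 — v_3(-22) = 0 (factor: -22 = −(3^0 · 22); the sign does not affect v_p). Step 3 — |x − y|_3 = 3^{0} = 1.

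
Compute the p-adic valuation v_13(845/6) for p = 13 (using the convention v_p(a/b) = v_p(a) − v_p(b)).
v_13(845/6) = 2

Factor powers of 13 from the numerator and denominator of the reduced fraction: 845 = 13^2 · 5 and 6 = 13^0 · 6. Apply v_p(a/b) = v_p(a) − v_p(b): v_13(845/6) = 2 − 0 = 2.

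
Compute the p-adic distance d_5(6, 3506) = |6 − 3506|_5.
d_5(6, 3506) = 1/125

Step 1 — x − y = 6 − 3506 = -3500. Step 2 — v_5(-3500) = 3 (factor: -3500 = −(5^3 · 28); the sign does not affect v_p). Step 3 — |x − y|_5 = 5^{-3} = 1/125.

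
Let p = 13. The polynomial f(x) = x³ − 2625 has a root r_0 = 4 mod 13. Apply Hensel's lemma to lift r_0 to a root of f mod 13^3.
r_2 = 1603 (mod 2197)

Hensel: r_{i+1} = r_i − f(r_i)/f′(r_i) mod 13^{i+2}, where f′(x) = 3x². Iterate:
  r_0 = 4 (mod 13)
  r_1 = 82 (mod 169)
  r_2 = 1603 (mod 2197)
Final: r = 1603 with f(r) ≡ 0 mod 13^3.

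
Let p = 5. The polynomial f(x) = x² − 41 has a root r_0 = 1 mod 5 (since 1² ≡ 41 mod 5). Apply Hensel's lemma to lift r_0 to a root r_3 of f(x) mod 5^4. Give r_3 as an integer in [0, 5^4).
r_3 = 71 (mod 625)

Hensel's recurrence: r_{i+1} = r_i − f(r_i)·(f′(r_i))^{-1} mod 5^{i+2}, with f′(x) = 2x. Iterate:
  r_0 = 1 (mod 5)
  r_1 = 21 (mod 25)
  r_2 = 71 (mod 125)
  r_3 = 71 (mod 625)
Final: r_3 = 71, and one checks f(r_3) ≡ 0 mod 5^4.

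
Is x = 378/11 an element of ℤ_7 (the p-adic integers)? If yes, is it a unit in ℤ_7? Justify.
x ∈ ℤ_7 but not a unit; v_7(x) = 1 > 0

ℤ_7 = {x ∈ ℚ_7 : v_7(x) ≥ 0} and ℤ_7^× = {x ∈ ℤ_7 : v_7(x) = 0}. Here v_7(378/11) = v_7(num) − v_7(den) = 1; compare against these criteria.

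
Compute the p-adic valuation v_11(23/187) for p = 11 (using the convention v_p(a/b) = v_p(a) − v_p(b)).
v_11(23/187) = -1

Factor powers of 11 from the numerator and denominator of the reduced fraction: 23 = 11^0 · 23 and 187 = 11^1 · 17. Apply v_p(a/b) = v_p(a) − v_p(b): v_11(23/187) = 0 − 1 = -1.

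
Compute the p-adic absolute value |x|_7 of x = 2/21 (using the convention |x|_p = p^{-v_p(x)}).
|2/21|_7 = 7

Step 1 — compute v_7(x) by factoring powers of 7 out of the numerator and denominator: v_7(2/21) = -1. Step 2 — apply |x|_p = p^{-v_p(x)} = 7^{1} = 7.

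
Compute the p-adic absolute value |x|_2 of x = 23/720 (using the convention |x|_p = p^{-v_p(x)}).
|23/720|_2 = 16

Step 1 — compute v_2(x) by factoring powers of 2 out of the numerator and denominator: v_2(23/720) = -4. Step 2 — apply |x|_p = p^{-v_p(x)} = 2^{4} = 16.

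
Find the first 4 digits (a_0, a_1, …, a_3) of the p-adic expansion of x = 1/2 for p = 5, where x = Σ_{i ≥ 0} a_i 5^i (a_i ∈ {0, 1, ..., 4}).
(a_0, …, a_3) = (3, 2, 2, 2)

v_5(1/2) = 0 (numerator and denominator both coprime to 5), so x ∈ ℤ_5^×. Compute digits iteratively via a_i = x_i mod 5, x_{i+1} = (x_i − a_i)/5, with x_0 = x:
  x_0 = 1/2;  a_0 = 3;  x_1 = (x_0 − 3)/5 = -1/2
  x_1 = -1/2;  a_1 = 2;  x_2 = (x_1 − 2)/5 = -1/2
  x_2 = -1/2;  a_2 = 2;  x_3 = (x_2 − 2)/5 = -1/2
  x_3 = -1/2;  a_3 = 2;  x_4 = (x_3 − 2)/5 = -1/2
Digits: (3, 2, 2, 2).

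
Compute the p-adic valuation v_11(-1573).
v_11(-1573) = 2

v_11(n) is the largest exponent k such that 11^k divides n. Factor out: -1573 = -11^2 · 13. (Sign doesn't affect v_p.) So v_11(-1573) = 2.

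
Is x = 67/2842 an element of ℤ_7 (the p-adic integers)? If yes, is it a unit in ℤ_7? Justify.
x ∉ ℤ_7 (v_7(x) = -2 < 0)

ℤ_7 = {x ∈ ℚ_7 : v_7(x) ≥ 0} and ℤ_7^× = {x ∈ ℤ_7 : v_7(x) = 0}. Here v_7(67/2842) = v_7(num) − v_7(den) = -2; compare against these criteria.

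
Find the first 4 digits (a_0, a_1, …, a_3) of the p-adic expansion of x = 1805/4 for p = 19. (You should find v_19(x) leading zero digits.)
(a_0, …, a_3) = (0, 0, 6, 14)

v_19(1805/4) = 2, so a_0 = ... = a_1 = 0. Factor out: x = 19^2 · u with u = 5/4 a unit in ℤ_19. Expand u iteratively via a_{v+i} = u_i mod 19, u_{i+1} = (u_i − a_{v+i})/19:
  u_0 = 5/4;  a_2 = 6;  u_1 = (u_0 − 6)/19 = -1/4
  u_1 = -1/4;  a_3 = 14;  u_2 = (u_1 − 14)/19 = -3/4
Digits: (0, 0, 6, 14).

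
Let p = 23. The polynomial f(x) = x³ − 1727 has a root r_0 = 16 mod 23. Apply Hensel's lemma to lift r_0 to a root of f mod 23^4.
r_3 = 43072 (mod 279841)

Hensel: r_{i+1} = r_i − f(r_i)/f′(r_i) mod 23^{i+2}, where f′(x) = 3x². Iterate:
  r_0 = 16 (mod 23)
  r_1 = 223 (mod 529)
  r_2 = 6571 (mod 12167)
  r_3 = 43072 (mod 279841)
Final: r = 43072 with f(r) ≡ 0 mod 23^4.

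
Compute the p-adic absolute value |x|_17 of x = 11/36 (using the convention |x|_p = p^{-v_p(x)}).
|11/36|_17 = 1

Step 1 — compute v_17(x) by factoring powers of 17 out of the numerator and denominator: v_17(11/36) = 0. Step 2 — apply |x|_p = p^{-v_p(x)} = 17^{0} = 1.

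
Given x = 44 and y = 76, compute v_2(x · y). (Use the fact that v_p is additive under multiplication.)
v_2(3344) = 4

v_p(x) = 2 (factor: 44 = 2^2 · 11); v_p(y) = 2 (factor: 76 = 2^2 · 19). Additivity: v_p(xy) = v_p(x) + v_p(y) = 2 + 2 = 4. (Direct check: xy = 3344 = 2^4 · (209).)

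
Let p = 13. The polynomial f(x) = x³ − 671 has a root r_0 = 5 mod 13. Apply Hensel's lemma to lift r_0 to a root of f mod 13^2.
r_1 = 161 (mod 169)

Hensel: r_{i+1} = r_i − f(r_i)/f′(r_i) mod 13^{i+2}, where f′(x) = 3x². Iterate:
  r_0 = 5 (mod 13)
  r_1 = 161 (mod 169)
Final: r = 161 with f(r) ≡ 0 mod 13^2.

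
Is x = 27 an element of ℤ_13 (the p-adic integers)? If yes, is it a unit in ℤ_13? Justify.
x ∈ ℤ_13^× (unit); v_13(x) = 0

ℤ_13 = {x ∈ ℚ_13 : v_13(x) ≥ 0} and ℤ_13^× = {x ∈ ℤ_13 : v_13(x) = 0}. Here v_13(27) = v_13(num) − v_13(den) = 0; compare against these criteria.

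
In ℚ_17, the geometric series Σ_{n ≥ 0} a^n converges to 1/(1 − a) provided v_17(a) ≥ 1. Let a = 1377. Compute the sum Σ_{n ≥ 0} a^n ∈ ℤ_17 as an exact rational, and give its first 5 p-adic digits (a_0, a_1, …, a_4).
Σ a^n = 1/(1 − a) = -1/1376;  first 5 digits = (1, 13, 3, 16, 4)

v_17(a) = 1 ≥ 1, so the series converges in ℤ_17 to 1/(1 − a) = 1/(1 − 1377) = -1/1376. Expand this rational in ℤ_17: compute digits iteratively via d_i = x_i mod 17, x_{i+1} = (x_i − d_i)/17. The first 5 digits are (1, 13, 3, 16, 4).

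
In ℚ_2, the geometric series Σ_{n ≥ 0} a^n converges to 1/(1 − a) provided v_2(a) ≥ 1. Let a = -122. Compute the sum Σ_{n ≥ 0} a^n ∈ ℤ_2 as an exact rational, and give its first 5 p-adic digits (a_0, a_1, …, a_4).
Σ a^n = 1/(1 − a) = 1/123;  first 5 digits = (1, 1, 0, 0, 1)

v_2(a) = 1 ≥ 1, so the series converges in ℤ_2 to 1/(1 − a) = 1/(1 − (-122)) = 1/123. Expand this rational in ℤ_2: compute digits iteratively via d_i = x_i mod 2, x_{i+1} = (x_i − d_i)/2. The first 5 digits are (1, 1, 0, 0, 1).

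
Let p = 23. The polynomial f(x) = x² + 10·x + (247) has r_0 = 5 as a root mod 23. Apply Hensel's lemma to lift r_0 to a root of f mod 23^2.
r_1 = 465 (mod 529)

Hensel: r_{i+1} = r_i − f(r_i)·(f′(r_i))^{-1} mod 23^{i+2}, f′(x) = 2x + 10. Iterate:
  r_0 = 5 (mod 23)
  r_1 = 465 (mod 529)
Final: r = 465 satisfies f(r) ≡ 0 mod 23^2.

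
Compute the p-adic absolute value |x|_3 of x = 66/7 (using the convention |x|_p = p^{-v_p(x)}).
|66/7|_3 = 1/3

Step 1 — compute v_3(x) by factoring powers of 3 out of the numerator and denominator: v_3(66/7) = 1. Step 2 — apply |x|_p = p^{-v_p(x)} = 3^{-1} = 1/3.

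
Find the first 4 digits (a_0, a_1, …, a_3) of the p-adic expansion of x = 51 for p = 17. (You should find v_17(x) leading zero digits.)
(a_0, …, a_3) = (0, 3, 0, 0)

v_17(51) = 1, so a_0 = ... = a_0 = 0. Factor out: x = 17^1 · u with u = 3 a unit in ℤ_17. Expand u iteratively via a_{v+i} = u_i mod 17, u_{i+1} = (u_i − a_{v+i})/17:
  u_0 = 3;  a_1 = 3;  u_1 = (u_0 − 3)/17 = 0
  u_1 = 0;  a_2 = 0;  u_2 = (u_1 − 0)/17 = 0
  u_2 = 0;  a_3 = 0;  u_3 = (u_2 − 0)/17 = 0
Digits: (0, 3, 0, 0).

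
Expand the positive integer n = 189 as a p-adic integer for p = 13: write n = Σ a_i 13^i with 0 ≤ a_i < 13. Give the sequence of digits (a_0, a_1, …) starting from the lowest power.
(a_0, a_1, …) = (7, 1, 1)

Repeated division by 13 gives the digits low-to-high: 189 = 7 + 1·13^1 + 1·13^2. Digit sequence: (7, 1, 1).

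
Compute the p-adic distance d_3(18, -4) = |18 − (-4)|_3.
d_3(18, -4) = 1

Step 1 — x − y = 18 − (-4) = 22. Step 2 — v_3(22) = 0 (factor: 22 = (3^0 · 22); the sign does not affect v_p). Step 3 — |x − y|_3 = 3^{0} = 1.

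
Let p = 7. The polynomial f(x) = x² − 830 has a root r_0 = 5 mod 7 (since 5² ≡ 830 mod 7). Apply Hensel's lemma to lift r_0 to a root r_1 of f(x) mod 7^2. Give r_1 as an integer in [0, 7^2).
r_1 = 12 (mod 49)

Hensel's recurrence: r_{i+1} = r_i − f(r_i)·(f′(r_i))^{-1} mod 7^{i+2}, with f′(x) = 2x. Iterate:
  r_0 = 5 (mod 7)
  r_1 = 12 (mod 49)
Final: r_1 = 12, and one checks f(r_1) ≡ 0 mod 7^2.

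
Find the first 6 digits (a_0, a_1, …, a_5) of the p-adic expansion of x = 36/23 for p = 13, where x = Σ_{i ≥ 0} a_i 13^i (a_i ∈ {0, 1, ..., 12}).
(a_0, …, a_5) = (1, 4, 11, 11, 7, 9)

v_13(36/23) = 0 (numerator and denominator both coprime to 13), so x ∈ ℤ_13^×. Compute digits iteratively via a_i = x_i mod 13, x_{i+1} = (x_i − a_i)/13, with x_0 = x:
  x_0 = 36/23;  a_0 = 1;  x_1 = (x_0 − 1)/13 = 1/23
  x_1 = 1/23;  a_1 = 4;  x_2 = (x_1 − 4)/13 = -7/23
  x_2 = -7/23;  a_2 = 11;  x_3 = (x_2 − 11)/13 = -20/23
  x_3 = -20/23;  a_3 = 11;  x_4 = (x_3 − 11)/13 = -21/23
  x_4 = -21/23;  a_4 = 7;  x_5 = (x_4 − 7)/13 = -14/23
  x_5 = -14/23;  a_5 = 9;  x_6 = (x_5 − 9)/13 = -17/23
Digits: (1, 4, 11, 11, 7, 9).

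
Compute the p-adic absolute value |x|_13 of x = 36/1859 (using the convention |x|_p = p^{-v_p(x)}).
|36/1859|_13 = 169

Step 1 — compute v_13(x) by factoring powers of 13 out of the numerator and denominator: v_13(36/1859) = -2. Step 2 — apply |x|_p = p^{-v_p(x)} = 13^{2} = 169.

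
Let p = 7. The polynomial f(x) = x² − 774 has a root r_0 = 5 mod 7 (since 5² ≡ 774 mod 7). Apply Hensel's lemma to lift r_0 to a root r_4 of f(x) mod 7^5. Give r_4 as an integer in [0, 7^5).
r_4 = 12864 (mod 16807)

Hensel's recurrence: r_{i+1} = r_i − f(r_i)·(f′(r_i))^{-1} mod 7^{i+2}, with f′(x) = 2x. Iterate:
  r_0 = 5 (mod 7)
  r_1 = 26 (mod 49)
  r_2 = 173 (mod 343)
  r_3 = 859 (mod 2401)
  r_4 = 12864 (mod 16807)
Final: r_4 = 12864, and one checks f(r_4) ≡ 0 mod 7^5.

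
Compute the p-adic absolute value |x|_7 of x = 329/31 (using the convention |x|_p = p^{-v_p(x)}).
|329/31|_7 = 1/7

Step 1 — compute v_7(x) by factoring powers of 7 out of the numerator and denominator: v_7(329/31) = 1. Step 2 — apply |x|_p = p^{-v_p(x)} = 7^{-1} = 1/7.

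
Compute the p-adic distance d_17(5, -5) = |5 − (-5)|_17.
d_17(5, -5) = 1

Step 1 — x − y = 5 − (-5) = 10. Step 2 — v_17(10) = 0 (factor: 10 = (17^0 · 10); the sign does not affect v_p). Step 3 — |x − y|_17 = 17^{0} = 1.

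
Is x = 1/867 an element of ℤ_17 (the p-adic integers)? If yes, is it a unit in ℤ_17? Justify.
x ∉ ℤ_17 (v_17(x) = -2 < 0)

ℤ_17 = {x ∈ ℚ_17 : v_17(x) ≥ 0} and ℤ_17^× = {x ∈ ℤ_17 : v_17(x) = 0}. Here v_17(1/867) = v_17(num) − v_17(den) = -2; compare against these criteria.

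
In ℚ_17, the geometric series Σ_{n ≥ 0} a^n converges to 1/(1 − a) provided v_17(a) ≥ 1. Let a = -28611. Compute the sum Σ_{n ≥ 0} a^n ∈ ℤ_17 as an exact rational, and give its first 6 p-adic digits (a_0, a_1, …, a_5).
Σ a^n = 1/(1 − a) = 1/28612;  first 6 digits = (1, 0, 3, 11, 8, 15)

v_17(a) = 2 ≥ 1, so the series converges in ℤ_17 to 1/(1 − a) = 1/(1 − (-28611)) = 1/28612. Expand this rational in ℤ_17: compute digits iteratively via d_i = x_i mod 17, x_{i+1} = (x_i − d_i)/17. The first 6 digits are (1, 0, 3, 11, 8, 15).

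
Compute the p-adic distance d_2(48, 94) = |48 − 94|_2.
d_2(48, 94) = 1/2

Step 1 — x − y = 48 − 94 = -46. Step 2 — v_2(-46) = 1 (factor: -46 = −(2^1 · 23); the sign does not affect v_p). Step 3 — |x − y|_2 = 2^{-1} = 1/2.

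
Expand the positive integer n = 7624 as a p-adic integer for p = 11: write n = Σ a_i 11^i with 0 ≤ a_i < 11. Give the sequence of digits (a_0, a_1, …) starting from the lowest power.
(a_0, a_1, …) = (1, 0, 8, 5)

Repeated division by 11 gives the digits low-to-high: 7624 = 1 + 8·11^2 + 5·11^3. Digit sequence: (1, 0, 8, 5).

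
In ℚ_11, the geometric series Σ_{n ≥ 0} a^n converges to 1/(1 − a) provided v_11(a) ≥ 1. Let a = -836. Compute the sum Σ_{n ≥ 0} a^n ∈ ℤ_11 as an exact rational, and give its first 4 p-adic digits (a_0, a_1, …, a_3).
Σ a^n = 1/(1 − a) = 1/837;  first 4 digits = (1, 1, 5, 8)

v_11(a) = 1 ≥ 1, so the series converges in ℤ_11 to 1/(1 − a) = 1/(1 − (-836)) = 1/837. Expand this rational in ℤ_11: compute digits iteratively via d_i = x_i mod 11, x_{i+1} = (x_i − d_i)/11. The first 4 digits are (1, 1, 5, 8).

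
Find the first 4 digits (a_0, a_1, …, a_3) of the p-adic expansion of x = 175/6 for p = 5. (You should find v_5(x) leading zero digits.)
(a_0, …, a_3) = (0, 0, 2, 4)

v_5(175/6) = 2, so a_0 = ... = a_1 = 0. Factor out: x = 5^2 · u with u = 7/6 a unit in ℤ_5. Expand u iteratively via a_{v+i} = u_i mod 5, u_{i+1} = (u_i − a_{v+i})/5:
  u_0 = 7/6;  a_2 = 2;  u_1 = (u_0 − 2)/5 = -1/6
  u_1 = -1/6;  a_3 = 4;  u_2 = (u_1 − 4)/5 = -5/6
Digits: (0, 0, 2, 4).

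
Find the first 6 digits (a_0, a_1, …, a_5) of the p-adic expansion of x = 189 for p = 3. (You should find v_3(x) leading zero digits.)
(a_0, …, a_5) = (0, 0, 0, 1, 2, 0)

v_3(189) = 3, so a_0 = ... = a_2 = 0. Factor out: x = 3^3 · u with u = 7 a unit in ℤ_3. Expand u iteratively via a_{v+i} = u_i mod 3, u_{i+1} = (u_i − a_{v+i})/3:
  u_0 = 7;  a_3 = 1;  u_1 = (u_0 − 1)/3 = 2
  u_1 = 2;  a_4 = 2;  u_2 = (u_1 − 2)/3 = 0
  u_2 = 0;  a_5 = 0;  u_3 = (u_2 − 0)/3 = 0
Digits: (0, 0, 0, 1, 2, 0).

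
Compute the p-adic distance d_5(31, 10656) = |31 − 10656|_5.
d_5(31, 10656) = 1/625

Step 1 — x − y = 31 − 10656 = -10625. Step 2 — v_5(-10625) = 4 (factor: -10625 = −(5^4 · 17); the sign does not affect v_p). Step 3 — |x − y|_5 = 5^{-4} = 1/625.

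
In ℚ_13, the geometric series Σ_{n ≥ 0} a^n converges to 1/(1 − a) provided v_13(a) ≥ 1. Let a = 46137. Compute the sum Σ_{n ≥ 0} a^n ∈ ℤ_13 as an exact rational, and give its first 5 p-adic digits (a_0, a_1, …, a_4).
Σ a^n = 1/(1 − a) = -1/46136;  first 5 digits = (1, 0, 0, 8, 1)

v_13(a) = 3 ≥ 1, so the series converges in ℤ_13 to 1/(1 − a) = 1/(1 − 46137) = -1/46136. Expand this rational in ℤ_13: compute digits iteratively via d_i = x_i mod 13, x_{i+1} = (x_i − d_i)/13. The first 5 digits are (1, 0, 0, 8, 1).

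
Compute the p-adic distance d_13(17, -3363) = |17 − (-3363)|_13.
d_13(17, -3363) = 1/169

Step 1 — x − y = 17 − (-3363) = 3380. Step 2 — v_13(3380) = 2 (factor: 3380 = (13^2 · 20); the sign does not affect v_p). Step 3 — |x − y|_13 = 13^{-2} = 1/169.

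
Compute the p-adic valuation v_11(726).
v_11(726) = 2

v_11(n) is the largest exponent k such that 11^k divides n. Factor out: 726 = 11^2 · 6. (Sign doesn't affect v_p.) So v_11(726) = 2.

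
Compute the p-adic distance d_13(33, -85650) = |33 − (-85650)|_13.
d_13(33, -85650) = 1/28561

Step 1 — x − y = 33 − (-85650) = 85683. Step 2 — v_13(85683) = 4 (factor: 85683 = (13^4 · 3); the sign does not affect v_p). Step 3 — |x − y|_13 = 13^{-4} = 1/28561.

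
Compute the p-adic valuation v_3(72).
v_3(72) = 2

v_3(n) is the largest exponent k such that 3^k divides n. Factor out: 72 = 3^2 · 8. (Sign doesn't affect v_p.) So v_3(72) = 2.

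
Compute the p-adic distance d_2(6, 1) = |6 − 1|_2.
d_2(6, 1) = 1

Step 1 — x − y = 6 − 1 = 5. Step 2 — v_2(5) = 0 (factor: 5 = (2^0 · 5); the sign does not affect v_p). Step 3 — |x − y|_2 = 2^{0} = 1.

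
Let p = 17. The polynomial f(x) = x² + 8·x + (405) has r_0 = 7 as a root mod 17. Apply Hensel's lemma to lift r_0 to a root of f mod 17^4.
r_3 = 66953 (mod 83521)

Hensel: r_{i+1} = r_i − f(r_i)·(f′(r_i))^{-1} mod 17^{i+2}, f′(x) = 2x + 8. Iterate:
  r_0 = 7 (mod 17)
  r_1 = 194 (mod 289)
  r_2 = 3084 (mod 4913)
  r_3 = 66953 (mod 83521)
Final: r = 66953 satisfies f(r) ≡ 0 mod 17^4.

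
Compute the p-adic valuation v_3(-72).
v_3(-72) = 2

v_3(n) is the largest exponent k such that 3^k divides n. Factor out: -72 = -3^2 · 8. (Sign doesn't affect v_p.) So v_3(-72) = 2.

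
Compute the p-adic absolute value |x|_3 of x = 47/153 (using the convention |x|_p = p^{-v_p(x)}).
|47/153|_3 = 9

Step 1 — compute v_3(x) by factoring powers of 3 out of the numerator and denominator: v_3(47/153) = -2. Step 2 — apply |x|_p = p^{-v_p(x)} = 3^{2} = 9.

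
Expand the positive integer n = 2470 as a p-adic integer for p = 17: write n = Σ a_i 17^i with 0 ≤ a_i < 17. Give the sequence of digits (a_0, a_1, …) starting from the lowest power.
(a_0, a_1, …) = (5, 9, 8)

Repeated division by 17 gives the digits low-to-high: 2470 = 5 + 9·17^1 + 8·17^2. Digit sequence: (5, 9, 8).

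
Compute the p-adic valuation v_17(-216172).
v_17(-216172) = 3

v_17(n) is the largest exponent k such that 17^k divides n. Factor out: -216172 = -17^3 · 44. (Sign doesn't affect v_p.) So v_17(-216172) = 3.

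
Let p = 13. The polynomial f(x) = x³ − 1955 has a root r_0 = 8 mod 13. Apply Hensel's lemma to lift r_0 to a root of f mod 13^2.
r_1 = 34 (mod 169)

Hensel: r_{i+1} = r_i − f(r_i)/f′(r_i) mod 13^{i+2}, where f′(x) = 3x². Iterate:
  r_0 = 8 (mod 13)
  r_1 = 34 (mod 169)
Final: r = 34 with f(r) ≡ 0 mod 13^2.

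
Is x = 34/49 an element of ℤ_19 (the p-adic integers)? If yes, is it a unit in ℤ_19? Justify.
x ∈ ℤ_19^× (unit); v_19(x) = 0

ℤ_19 = {x ∈ ℚ_19 : v_19(x) ≥ 0} and ℤ_19^× = {x ∈ ℤ_19 : v_19(x) = 0}. Here v_19(34/49) = v_19(num) − v_19(den) = 0; compare against these criteria.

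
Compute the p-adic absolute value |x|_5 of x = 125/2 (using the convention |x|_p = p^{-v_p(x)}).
|125/2|_5 = 1/125

Step 1 — compute v_5(x) by factoring powers of 5 out of the numerator and denominator: v_5(125/2) = 3. Step 2 — apply |x|_p = p^{-v_p(x)} = 5^{-3} = 1/125.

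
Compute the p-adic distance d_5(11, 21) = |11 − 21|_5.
d_5(11, 21) = 1/5

Step 1 — x − y = 11 − 21 = -10. Step 2 — v_5(-10) = 1 (factor: -10 = −(5^1 · 2); the sign does not affect v_p). Step 3 — |x − y|_5 = 5^{-1} = 1/5.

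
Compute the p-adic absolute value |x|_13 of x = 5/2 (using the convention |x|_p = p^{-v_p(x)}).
|5/2|_13 = 1

Step 1 — compute v_13(x) by factoring powers of 13 out of the numerator and denominator: v_13(5/2) = 0. Step 2 — apply |x|_p = p^{-v_p(x)} = 13^{0} = 1.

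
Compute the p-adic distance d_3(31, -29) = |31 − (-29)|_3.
d_3(31, -29) = 1/3

Step 1 — x − y = 31 − (-29) = 60. Step 2 — v_3(60) = 1 (factor: 60 = (3^1 · 20); the sign does not affect v_p). Step 3 — |x − y|_3 = 3^{-1} = 1/3.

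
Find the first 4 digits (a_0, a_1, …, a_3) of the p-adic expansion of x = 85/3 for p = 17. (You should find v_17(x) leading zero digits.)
(a_0, …, a_3) = (0, 13, 5, 11)

v_17(85/3) = 1, so a_0 = ... = a_0 = 0. Factor out: x = 17^1 · u with u = 5/3 a unit in ℤ_17. Expand u iteratively via a_{v+i} = u_i mod 17, u_{i+1} = (u_i − a_{v+i})/17:
  u_0 = 5/3;  a_1 = 13;  u_1 = (u_0 − 13)/17 = -2/3
  u_1 = -2/3;  a_2 = 5;  u_2 = (u_1 − 5)/17 = -1/3
  u_2 = -1/3;  a_3 = 11;  u_3 = (u_2 − 11)/17 = -2/3
Digits: (0, 13, 5, 11).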